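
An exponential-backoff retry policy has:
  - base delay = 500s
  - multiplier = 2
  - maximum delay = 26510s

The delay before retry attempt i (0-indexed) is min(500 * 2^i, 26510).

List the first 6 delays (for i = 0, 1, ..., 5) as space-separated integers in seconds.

Answer: 500 1000 2000 4000 8000 16000

Derivation:
Computing each delay:
  i=0: min(500*2^0, 26510) = 500
  i=1: min(500*2^1, 26510) = 1000
  i=2: min(500*2^2, 26510) = 2000
  i=3: min(500*2^3, 26510) = 4000
  i=4: min(500*2^4, 26510) = 8000
  i=5: min(500*2^5, 26510) = 16000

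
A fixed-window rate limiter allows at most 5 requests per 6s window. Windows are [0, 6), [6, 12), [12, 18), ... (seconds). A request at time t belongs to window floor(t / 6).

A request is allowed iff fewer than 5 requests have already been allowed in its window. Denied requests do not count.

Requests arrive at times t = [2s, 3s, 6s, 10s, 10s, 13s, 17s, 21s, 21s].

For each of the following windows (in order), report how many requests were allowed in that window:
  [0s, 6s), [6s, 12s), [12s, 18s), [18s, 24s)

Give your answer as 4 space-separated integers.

Processing requests:
  req#1 t=2s (window 0): ALLOW
  req#2 t=3s (window 0): ALLOW
  req#3 t=6s (window 1): ALLOW
  req#4 t=10s (window 1): ALLOW
  req#5 t=10s (window 1): ALLOW
  req#6 t=13s (window 2): ALLOW
  req#7 t=17s (window 2): ALLOW
  req#8 t=21s (window 3): ALLOW
  req#9 t=21s (window 3): ALLOW

Allowed counts by window: 2 3 2 2

Answer: 2 3 2 2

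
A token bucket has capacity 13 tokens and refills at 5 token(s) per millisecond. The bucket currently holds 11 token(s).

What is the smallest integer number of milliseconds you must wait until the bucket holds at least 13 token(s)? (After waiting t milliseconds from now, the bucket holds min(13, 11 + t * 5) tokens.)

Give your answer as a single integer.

Need 11 + t * 5 >= 13, so t >= 2/5.
Smallest integer t = ceil(2/5) = 1.

Answer: 1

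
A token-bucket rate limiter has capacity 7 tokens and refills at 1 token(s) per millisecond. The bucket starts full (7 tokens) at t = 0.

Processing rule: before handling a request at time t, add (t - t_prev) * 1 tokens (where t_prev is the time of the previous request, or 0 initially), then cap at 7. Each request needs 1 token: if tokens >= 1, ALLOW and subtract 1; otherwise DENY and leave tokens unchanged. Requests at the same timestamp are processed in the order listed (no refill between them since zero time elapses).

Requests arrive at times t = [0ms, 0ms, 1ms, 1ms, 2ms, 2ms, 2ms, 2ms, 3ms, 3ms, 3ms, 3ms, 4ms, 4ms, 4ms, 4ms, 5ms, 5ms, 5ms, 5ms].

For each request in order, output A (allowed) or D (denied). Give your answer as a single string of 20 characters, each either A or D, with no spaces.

Simulating step by step:
  req#1 t=0ms: ALLOW
  req#2 t=0ms: ALLOW
  req#3 t=1ms: ALLOW
  req#4 t=1ms: ALLOW
  req#5 t=2ms: ALLOW
  req#6 t=2ms: ALLOW
  req#7 t=2ms: ALLOW
  req#8 t=2ms: ALLOW
  req#9 t=3ms: ALLOW
  req#10 t=3ms: ALLOW
  req#11 t=3ms: DENY
  req#12 t=3ms: DENY
  req#13 t=4ms: ALLOW
  req#14 t=4ms: DENY
  req#15 t=4ms: DENY
  req#16 t=4ms: DENY
  req#17 t=5ms: ALLOW
  req#18 t=5ms: DENY
  req#19 t=5ms: DENY
  req#20 t=5ms: DENY

Answer: AAAAAAAAAADDADDDADDD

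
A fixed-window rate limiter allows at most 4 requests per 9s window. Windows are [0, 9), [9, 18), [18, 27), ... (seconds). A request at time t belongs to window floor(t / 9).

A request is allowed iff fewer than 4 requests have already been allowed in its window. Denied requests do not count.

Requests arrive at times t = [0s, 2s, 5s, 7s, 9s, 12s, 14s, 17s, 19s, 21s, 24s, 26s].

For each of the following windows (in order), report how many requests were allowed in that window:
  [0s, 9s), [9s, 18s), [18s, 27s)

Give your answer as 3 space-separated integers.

Processing requests:
  req#1 t=0s (window 0): ALLOW
  req#2 t=2s (window 0): ALLOW
  req#3 t=5s (window 0): ALLOW
  req#4 t=7s (window 0): ALLOW
  req#5 t=9s (window 1): ALLOW
  req#6 t=12s (window 1): ALLOW
  req#7 t=14s (window 1): ALLOW
  req#8 t=17s (window 1): ALLOW
  req#9 t=19s (window 2): ALLOW
  req#10 t=21s (window 2): ALLOW
  req#11 t=24s (window 2): ALLOW
  req#12 t=26s (window 2): ALLOW

Allowed counts by window: 4 4 4

Answer: 4 4 4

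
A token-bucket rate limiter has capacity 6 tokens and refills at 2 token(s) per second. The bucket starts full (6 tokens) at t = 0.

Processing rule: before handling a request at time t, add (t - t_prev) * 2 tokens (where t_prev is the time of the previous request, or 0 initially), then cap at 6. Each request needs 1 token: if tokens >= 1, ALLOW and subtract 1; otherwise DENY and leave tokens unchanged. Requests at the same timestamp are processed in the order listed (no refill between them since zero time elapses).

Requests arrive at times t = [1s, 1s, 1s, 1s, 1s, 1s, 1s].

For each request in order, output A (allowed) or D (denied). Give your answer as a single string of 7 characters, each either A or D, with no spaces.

Simulating step by step:
  req#1 t=1s: ALLOW
  req#2 t=1s: ALLOW
  req#3 t=1s: ALLOW
  req#4 t=1s: ALLOW
  req#5 t=1s: ALLOW
  req#6 t=1s: ALLOW
  req#7 t=1s: DENY

Answer: AAAAAAD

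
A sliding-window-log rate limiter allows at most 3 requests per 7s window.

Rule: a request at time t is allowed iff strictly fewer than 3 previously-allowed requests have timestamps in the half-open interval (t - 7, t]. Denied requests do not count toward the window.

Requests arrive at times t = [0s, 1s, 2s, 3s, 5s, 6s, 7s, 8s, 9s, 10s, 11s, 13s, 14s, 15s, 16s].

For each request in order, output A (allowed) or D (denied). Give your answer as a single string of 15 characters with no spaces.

Tracking allowed requests in the window:
  req#1 t=0s: ALLOW
  req#2 t=1s: ALLOW
  req#3 t=2s: ALLOW
  req#4 t=3s: DENY
  req#5 t=5s: DENY
  req#6 t=6s: DENY
  req#7 t=7s: ALLOW
  req#8 t=8s: ALLOW
  req#9 t=9s: ALLOW
  req#10 t=10s: DENY
  req#11 t=11s: DENY
  req#12 t=13s: DENY
  req#13 t=14s: ALLOW
  req#14 t=15s: ALLOW
  req#15 t=16s: ALLOW

Answer: AAADDDAAADDDAAA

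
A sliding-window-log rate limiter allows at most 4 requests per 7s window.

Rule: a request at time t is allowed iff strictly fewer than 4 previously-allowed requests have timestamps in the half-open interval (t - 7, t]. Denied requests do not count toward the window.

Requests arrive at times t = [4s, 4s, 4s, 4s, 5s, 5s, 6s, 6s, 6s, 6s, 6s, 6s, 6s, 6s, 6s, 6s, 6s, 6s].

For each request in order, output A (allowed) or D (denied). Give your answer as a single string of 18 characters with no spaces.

Answer: AAAADDDDDDDDDDDDDD

Derivation:
Tracking allowed requests in the window:
  req#1 t=4s: ALLOW
  req#2 t=4s: ALLOW
  req#3 t=4s: ALLOW
  req#4 t=4s: ALLOW
  req#5 t=5s: DENY
  req#6 t=5s: DENY
  req#7 t=6s: DENY
  req#8 t=6s: DENY
  req#9 t=6s: DENY
  req#10 t=6s: DENY
  req#11 t=6s: DENY
  req#12 t=6s: DENY
  req#13 t=6s: DENY
  req#14 t=6s: DENY
  req#15 t=6s: DENY
  req#16 t=6s: DENY
  req#17 t=6s: DENY
  req#18 t=6s: DENY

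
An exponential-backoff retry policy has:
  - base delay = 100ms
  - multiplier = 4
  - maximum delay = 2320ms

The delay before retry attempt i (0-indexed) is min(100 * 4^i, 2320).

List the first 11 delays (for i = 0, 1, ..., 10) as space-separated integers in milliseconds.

Computing each delay:
  i=0: min(100*4^0, 2320) = 100
  i=1: min(100*4^1, 2320) = 400
  i=2: min(100*4^2, 2320) = 1600
  i=3: min(100*4^3, 2320) = 2320
  i=4: min(100*4^4, 2320) = 2320
  i=5: min(100*4^5, 2320) = 2320
  i=6: min(100*4^6, 2320) = 2320
  i=7: min(100*4^7, 2320) = 2320
  i=8: min(100*4^8, 2320) = 2320
  i=9: min(100*4^9, 2320) = 2320
  i=10: min(100*4^10, 2320) = 2320

Answer: 100 400 1600 2320 2320 2320 2320 2320 2320 2320 2320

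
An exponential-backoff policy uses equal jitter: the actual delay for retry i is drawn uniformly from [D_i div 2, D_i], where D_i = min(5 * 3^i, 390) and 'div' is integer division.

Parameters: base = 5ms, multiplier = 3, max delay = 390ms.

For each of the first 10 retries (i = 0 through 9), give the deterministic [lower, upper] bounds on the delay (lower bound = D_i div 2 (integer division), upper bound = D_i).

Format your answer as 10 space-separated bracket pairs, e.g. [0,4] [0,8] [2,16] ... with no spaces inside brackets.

Computing bounds per retry:
  i=0: D_i=min(5*3^0,390)=5, bounds=[2,5]
  i=1: D_i=min(5*3^1,390)=15, bounds=[7,15]
  i=2: D_i=min(5*3^2,390)=45, bounds=[22,45]
  i=3: D_i=min(5*3^3,390)=135, bounds=[67,135]
  i=4: D_i=min(5*3^4,390)=390, bounds=[195,390]
  i=5: D_i=min(5*3^5,390)=390, bounds=[195,390]
  i=6: D_i=min(5*3^6,390)=390, bounds=[195,390]
  i=7: D_i=min(5*3^7,390)=390, bounds=[195,390]
  i=8: D_i=min(5*3^8,390)=390, bounds=[195,390]
  i=9: D_i=min(5*3^9,390)=390, bounds=[195,390]

Answer: [2,5] [7,15] [22,45] [67,135] [195,390] [195,390] [195,390] [195,390] [195,390] [195,390]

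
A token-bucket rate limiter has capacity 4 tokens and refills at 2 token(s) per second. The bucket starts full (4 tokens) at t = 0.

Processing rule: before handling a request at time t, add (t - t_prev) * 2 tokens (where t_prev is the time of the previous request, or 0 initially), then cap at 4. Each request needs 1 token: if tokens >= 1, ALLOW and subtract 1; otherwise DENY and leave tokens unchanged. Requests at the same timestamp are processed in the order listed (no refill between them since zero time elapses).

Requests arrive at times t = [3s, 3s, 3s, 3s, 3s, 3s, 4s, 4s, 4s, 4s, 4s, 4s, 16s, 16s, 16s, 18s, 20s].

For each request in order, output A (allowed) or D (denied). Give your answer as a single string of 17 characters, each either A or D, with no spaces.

Simulating step by step:
  req#1 t=3s: ALLOW
  req#2 t=3s: ALLOW
  req#3 t=3s: ALLOW
  req#4 t=3s: ALLOW
  req#5 t=3s: DENY
  req#6 t=3s: DENY
  req#7 t=4s: ALLOW
  req#8 t=4s: ALLOW
  req#9 t=4s: DENY
  req#10 t=4s: DENY
  req#11 t=4s: DENY
  req#12 t=4s: DENY
  req#13 t=16s: ALLOW
  req#14 t=16s: ALLOW
  req#15 t=16s: ALLOW
  req#16 t=18s: ALLOW
  req#17 t=20s: ALLOW

Answer: AAAADDAADDDDAAAAA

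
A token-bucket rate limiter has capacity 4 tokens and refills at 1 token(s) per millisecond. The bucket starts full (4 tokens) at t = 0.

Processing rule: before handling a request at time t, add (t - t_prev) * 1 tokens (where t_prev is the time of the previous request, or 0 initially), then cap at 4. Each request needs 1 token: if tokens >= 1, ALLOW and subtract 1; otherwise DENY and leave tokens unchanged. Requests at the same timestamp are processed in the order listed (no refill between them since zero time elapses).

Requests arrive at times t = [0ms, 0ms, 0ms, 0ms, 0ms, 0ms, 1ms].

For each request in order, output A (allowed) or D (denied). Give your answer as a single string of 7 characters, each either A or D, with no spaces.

Simulating step by step:
  req#1 t=0ms: ALLOW
  req#2 t=0ms: ALLOW
  req#3 t=0ms: ALLOW
  req#4 t=0ms: ALLOW
  req#5 t=0ms: DENY
  req#6 t=0ms: DENY
  req#7 t=1ms: ALLOW

Answer: AAAADDA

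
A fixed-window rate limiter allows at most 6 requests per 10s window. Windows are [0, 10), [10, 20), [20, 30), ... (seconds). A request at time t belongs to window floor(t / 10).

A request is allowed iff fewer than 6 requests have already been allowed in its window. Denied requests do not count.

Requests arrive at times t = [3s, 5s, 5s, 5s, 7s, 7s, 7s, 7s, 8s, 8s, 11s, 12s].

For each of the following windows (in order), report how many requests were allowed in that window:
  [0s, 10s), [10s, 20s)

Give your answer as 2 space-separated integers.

Processing requests:
  req#1 t=3s (window 0): ALLOW
  req#2 t=5s (window 0): ALLOW
  req#3 t=5s (window 0): ALLOW
  req#4 t=5s (window 0): ALLOW
  req#5 t=7s (window 0): ALLOW
  req#6 t=7s (window 0): ALLOW
  req#7 t=7s (window 0): DENY
  req#8 t=7s (window 0): DENY
  req#9 t=8s (window 0): DENY
  req#10 t=8s (window 0): DENY
  req#11 t=11s (window 1): ALLOW
  req#12 t=12s (window 1): ALLOW

Allowed counts by window: 6 2

Answer: 6 2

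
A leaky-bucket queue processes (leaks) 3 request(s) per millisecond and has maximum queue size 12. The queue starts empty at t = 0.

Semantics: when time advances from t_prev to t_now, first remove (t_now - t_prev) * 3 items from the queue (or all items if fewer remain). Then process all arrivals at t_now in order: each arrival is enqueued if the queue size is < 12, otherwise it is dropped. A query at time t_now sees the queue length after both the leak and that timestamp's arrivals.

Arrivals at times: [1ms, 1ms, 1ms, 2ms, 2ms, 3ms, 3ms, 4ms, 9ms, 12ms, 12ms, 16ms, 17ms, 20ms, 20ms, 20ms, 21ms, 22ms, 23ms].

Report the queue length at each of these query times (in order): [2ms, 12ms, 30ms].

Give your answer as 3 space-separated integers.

Queue lengths at query times:
  query t=2ms: backlog = 2
  query t=12ms: backlog = 2
  query t=30ms: backlog = 0

Answer: 2 2 0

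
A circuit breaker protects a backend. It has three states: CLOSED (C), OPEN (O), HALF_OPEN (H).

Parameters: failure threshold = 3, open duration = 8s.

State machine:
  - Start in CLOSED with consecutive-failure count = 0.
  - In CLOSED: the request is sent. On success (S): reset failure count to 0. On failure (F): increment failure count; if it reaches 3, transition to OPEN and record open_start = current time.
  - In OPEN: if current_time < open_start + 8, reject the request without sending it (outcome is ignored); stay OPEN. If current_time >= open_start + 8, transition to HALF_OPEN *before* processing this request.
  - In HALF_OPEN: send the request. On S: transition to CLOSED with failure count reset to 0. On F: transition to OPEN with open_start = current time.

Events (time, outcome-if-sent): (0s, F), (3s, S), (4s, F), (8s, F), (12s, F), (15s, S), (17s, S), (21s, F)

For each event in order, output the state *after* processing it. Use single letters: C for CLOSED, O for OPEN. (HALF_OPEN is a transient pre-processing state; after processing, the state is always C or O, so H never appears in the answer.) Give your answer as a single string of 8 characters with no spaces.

Answer: CCCCOOOO

Derivation:
State after each event:
  event#1 t=0s outcome=F: state=CLOSED
  event#2 t=3s outcome=S: state=CLOSED
  event#3 t=4s outcome=F: state=CLOSED
  event#4 t=8s outcome=F: state=CLOSED
  event#5 t=12s outcome=F: state=OPEN
  event#6 t=15s outcome=S: state=OPEN
  event#7 t=17s outcome=S: state=OPEN
  event#8 t=21s outcome=F: state=OPEN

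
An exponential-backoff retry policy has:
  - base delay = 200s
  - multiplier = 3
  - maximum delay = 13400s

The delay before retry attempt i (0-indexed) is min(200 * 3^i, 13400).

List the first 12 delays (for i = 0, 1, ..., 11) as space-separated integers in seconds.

Answer: 200 600 1800 5400 13400 13400 13400 13400 13400 13400 13400 13400

Derivation:
Computing each delay:
  i=0: min(200*3^0, 13400) = 200
  i=1: min(200*3^1, 13400) = 600
  i=2: min(200*3^2, 13400) = 1800
  i=3: min(200*3^3, 13400) = 5400
  i=4: min(200*3^4, 13400) = 13400
  i=5: min(200*3^5, 13400) = 13400
  i=6: min(200*3^6, 13400) = 13400
  i=7: min(200*3^7, 13400) = 13400
  i=8: min(200*3^8, 13400) = 13400
  i=9: min(200*3^9, 13400) = 13400
  i=10: min(200*3^10, 13400) = 13400
  i=11: min(200*3^11, 13400) = 13400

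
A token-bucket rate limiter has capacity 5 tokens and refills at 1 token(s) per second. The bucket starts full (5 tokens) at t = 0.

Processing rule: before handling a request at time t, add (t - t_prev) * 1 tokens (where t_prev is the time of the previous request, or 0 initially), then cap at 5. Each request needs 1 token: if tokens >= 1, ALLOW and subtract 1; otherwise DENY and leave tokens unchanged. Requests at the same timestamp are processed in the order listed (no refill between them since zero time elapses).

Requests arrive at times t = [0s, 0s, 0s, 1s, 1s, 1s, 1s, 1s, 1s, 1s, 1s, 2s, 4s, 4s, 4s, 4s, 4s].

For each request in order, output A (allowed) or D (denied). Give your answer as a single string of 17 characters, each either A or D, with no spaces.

Answer: AAAAAADDDDDAAADDD

Derivation:
Simulating step by step:
  req#1 t=0s: ALLOW
  req#2 t=0s: ALLOW
  req#3 t=0s: ALLOW
  req#4 t=1s: ALLOW
  req#5 t=1s: ALLOW
  req#6 t=1s: ALLOW
  req#7 t=1s: DENY
  req#8 t=1s: DENY
  req#9 t=1s: DENY
  req#10 t=1s: DENY
  req#11 t=1s: DENY
  req#12 t=2s: ALLOW
  req#13 t=4s: ALLOW
  req#14 t=4s: ALLOW
  req#15 t=4s: DENY
  req#16 t=4s: DENY
  req#17 t=4s: DENY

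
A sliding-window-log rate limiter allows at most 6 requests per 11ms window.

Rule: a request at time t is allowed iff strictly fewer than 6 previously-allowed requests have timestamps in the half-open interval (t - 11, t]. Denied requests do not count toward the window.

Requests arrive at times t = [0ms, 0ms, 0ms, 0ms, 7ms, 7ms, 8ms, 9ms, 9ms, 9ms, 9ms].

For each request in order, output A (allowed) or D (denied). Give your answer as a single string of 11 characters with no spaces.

Tracking allowed requests in the window:
  req#1 t=0ms: ALLOW
  req#2 t=0ms: ALLOW
  req#3 t=0ms: ALLOW
  req#4 t=0ms: ALLOW
  req#5 t=7ms: ALLOW
  req#6 t=7ms: ALLOW
  req#7 t=8ms: DENY
  req#8 t=9ms: DENY
  req#9 t=9ms: DENY
  req#10 t=9ms: DENY
  req#11 t=9ms: DENY

Answer: AAAAAADDDDD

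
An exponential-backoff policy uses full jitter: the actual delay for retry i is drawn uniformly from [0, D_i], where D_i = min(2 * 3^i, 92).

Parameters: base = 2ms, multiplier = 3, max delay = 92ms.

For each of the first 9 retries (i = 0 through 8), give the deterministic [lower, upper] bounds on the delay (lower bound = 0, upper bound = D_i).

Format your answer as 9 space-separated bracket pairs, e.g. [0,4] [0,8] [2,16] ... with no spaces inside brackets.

Computing bounds per retry:
  i=0: D_i=min(2*3^0,92)=2, bounds=[0,2]
  i=1: D_i=min(2*3^1,92)=6, bounds=[0,6]
  i=2: D_i=min(2*3^2,92)=18, bounds=[0,18]
  i=3: D_i=min(2*3^3,92)=54, bounds=[0,54]
  i=4: D_i=min(2*3^4,92)=92, bounds=[0,92]
  i=5: D_i=min(2*3^5,92)=92, bounds=[0,92]
  i=6: D_i=min(2*3^6,92)=92, bounds=[0,92]
  i=7: D_i=min(2*3^7,92)=92, bounds=[0,92]
  i=8: D_i=min(2*3^8,92)=92, bounds=[0,92]

Answer: [0,2] [0,6] [0,18] [0,54] [0,92] [0,92] [0,92] [0,92] [0,92]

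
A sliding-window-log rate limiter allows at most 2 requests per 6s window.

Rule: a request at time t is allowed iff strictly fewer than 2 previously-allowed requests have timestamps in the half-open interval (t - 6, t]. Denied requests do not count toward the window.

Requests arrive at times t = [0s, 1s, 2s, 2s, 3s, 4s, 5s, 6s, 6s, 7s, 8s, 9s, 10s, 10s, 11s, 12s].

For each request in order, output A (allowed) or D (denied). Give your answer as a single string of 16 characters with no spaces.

Tracking allowed requests in the window:
  req#1 t=0s: ALLOW
  req#2 t=1s: ALLOW
  req#3 t=2s: DENY
  req#4 t=2s: DENY
  req#5 t=3s: DENY
  req#6 t=4s: DENY
  req#7 t=5s: DENY
  req#8 t=6s: ALLOW
  req#9 t=6s: DENY
  req#10 t=7s: ALLOW
  req#11 t=8s: DENY
  req#12 t=9s: DENY
  req#13 t=10s: DENY
  req#14 t=10s: DENY
  req#15 t=11s: DENY
  req#16 t=12s: ALLOW

Answer: AADDDDDADADDDDDA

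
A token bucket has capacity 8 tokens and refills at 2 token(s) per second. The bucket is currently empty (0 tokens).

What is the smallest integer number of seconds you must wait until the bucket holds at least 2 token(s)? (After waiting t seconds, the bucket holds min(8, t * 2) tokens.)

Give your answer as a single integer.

Need t * 2 >= 2, so t >= 2/2.
Smallest integer t = ceil(2/2) = 1.

Answer: 1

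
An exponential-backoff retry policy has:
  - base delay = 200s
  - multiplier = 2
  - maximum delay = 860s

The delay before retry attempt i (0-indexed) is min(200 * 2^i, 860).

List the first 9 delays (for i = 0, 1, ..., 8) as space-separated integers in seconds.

Computing each delay:
  i=0: min(200*2^0, 860) = 200
  i=1: min(200*2^1, 860) = 400
  i=2: min(200*2^2, 860) = 800
  i=3: min(200*2^3, 860) = 860
  i=4: min(200*2^4, 860) = 860
  i=5: min(200*2^5, 860) = 860
  i=6: min(200*2^6, 860) = 860
  i=7: min(200*2^7, 860) = 860
  i=8: min(200*2^8, 860) = 860

Answer: 200 400 800 860 860 860 860 860 860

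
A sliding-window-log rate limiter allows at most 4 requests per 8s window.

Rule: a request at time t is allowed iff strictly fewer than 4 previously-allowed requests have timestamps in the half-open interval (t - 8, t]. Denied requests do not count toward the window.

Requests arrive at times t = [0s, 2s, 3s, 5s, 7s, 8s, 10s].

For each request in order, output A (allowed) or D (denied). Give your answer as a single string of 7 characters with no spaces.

Answer: AAAADAA

Derivation:
Tracking allowed requests in the window:
  req#1 t=0s: ALLOW
  req#2 t=2s: ALLOW
  req#3 t=3s: ALLOW
  req#4 t=5s: ALLOW
  req#5 t=7s: DENY
  req#6 t=8s: ALLOW
  req#7 t=10s: ALLOW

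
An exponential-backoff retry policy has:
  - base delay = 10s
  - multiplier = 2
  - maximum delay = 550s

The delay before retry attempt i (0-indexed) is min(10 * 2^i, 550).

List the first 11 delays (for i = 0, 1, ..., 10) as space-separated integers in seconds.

Computing each delay:
  i=0: min(10*2^0, 550) = 10
  i=1: min(10*2^1, 550) = 20
  i=2: min(10*2^2, 550) = 40
  i=3: min(10*2^3, 550) = 80
  i=4: min(10*2^4, 550) = 160
  i=5: min(10*2^5, 550) = 320
  i=6: min(10*2^6, 550) = 550
  i=7: min(10*2^7, 550) = 550
  i=8: min(10*2^8, 550) = 550
  i=9: min(10*2^9, 550) = 550
  i=10: min(10*2^10, 550) = 550

Answer: 10 20 40 80 160 320 550 550 550 550 550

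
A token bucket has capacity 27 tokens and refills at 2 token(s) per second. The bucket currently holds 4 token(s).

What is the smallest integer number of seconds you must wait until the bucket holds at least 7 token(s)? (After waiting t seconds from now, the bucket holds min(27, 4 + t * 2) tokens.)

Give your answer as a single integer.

Answer: 2

Derivation:
Need 4 + t * 2 >= 7, so t >= 3/2.
Smallest integer t = ceil(3/2) = 2.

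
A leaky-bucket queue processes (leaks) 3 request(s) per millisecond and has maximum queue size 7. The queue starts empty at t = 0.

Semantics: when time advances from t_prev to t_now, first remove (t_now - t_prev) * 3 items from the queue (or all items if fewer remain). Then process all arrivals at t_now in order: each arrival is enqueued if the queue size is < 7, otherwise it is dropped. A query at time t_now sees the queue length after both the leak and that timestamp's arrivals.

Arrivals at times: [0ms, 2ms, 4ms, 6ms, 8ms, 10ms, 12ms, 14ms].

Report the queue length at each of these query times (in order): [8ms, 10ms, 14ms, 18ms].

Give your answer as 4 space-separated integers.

Answer: 1 1 1 0

Derivation:
Queue lengths at query times:
  query t=8ms: backlog = 1
  query t=10ms: backlog = 1
  query t=14ms: backlog = 1
  query t=18ms: backlog = 0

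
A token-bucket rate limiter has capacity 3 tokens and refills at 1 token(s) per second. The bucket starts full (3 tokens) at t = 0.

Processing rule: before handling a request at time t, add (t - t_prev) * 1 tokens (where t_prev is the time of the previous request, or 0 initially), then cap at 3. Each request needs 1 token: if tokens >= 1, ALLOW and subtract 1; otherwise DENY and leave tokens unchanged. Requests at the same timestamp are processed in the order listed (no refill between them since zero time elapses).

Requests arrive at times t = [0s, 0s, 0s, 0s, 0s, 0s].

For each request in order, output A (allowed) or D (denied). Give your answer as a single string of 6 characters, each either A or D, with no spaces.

Simulating step by step:
  req#1 t=0s: ALLOW
  req#2 t=0s: ALLOW
  req#3 t=0s: ALLOW
  req#4 t=0s: DENY
  req#5 t=0s: DENY
  req#6 t=0s: DENY

Answer: AAADDD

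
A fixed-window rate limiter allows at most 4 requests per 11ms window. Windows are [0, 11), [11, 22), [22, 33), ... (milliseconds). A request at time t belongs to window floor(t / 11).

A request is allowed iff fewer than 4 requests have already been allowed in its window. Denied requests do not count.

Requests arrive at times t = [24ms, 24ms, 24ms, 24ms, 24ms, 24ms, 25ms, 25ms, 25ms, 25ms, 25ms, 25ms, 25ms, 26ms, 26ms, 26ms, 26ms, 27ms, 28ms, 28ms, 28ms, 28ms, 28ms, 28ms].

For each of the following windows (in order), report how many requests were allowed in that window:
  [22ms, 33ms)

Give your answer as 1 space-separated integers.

Processing requests:
  req#1 t=24ms (window 2): ALLOW
  req#2 t=24ms (window 2): ALLOW
  req#3 t=24ms (window 2): ALLOW
  req#4 t=24ms (window 2): ALLOW
  req#5 t=24ms (window 2): DENY
  req#6 t=24ms (window 2): DENY
  req#7 t=25ms (window 2): DENY
  req#8 t=25ms (window 2): DENY
  req#9 t=25ms (window 2): DENY
  req#10 t=25ms (window 2): DENY
  req#11 t=25ms (window 2): DENY
  req#12 t=25ms (window 2): DENY
  req#13 t=25ms (window 2): DENY
  req#14 t=26ms (window 2): DENY
  req#15 t=26ms (window 2): DENY
  req#16 t=26ms (window 2): DENY
  req#17 t=26ms (window 2): DENY
  req#18 t=27ms (window 2): DENY
  req#19 t=28ms (window 2): DENY
  req#20 t=28ms (window 2): DENY
  req#21 t=28ms (window 2): DENY
  req#22 t=28ms (window 2): DENY
  req#23 t=28ms (window 2): DENY
  req#24 t=28ms (window 2): DENY

Allowed counts by window: 4

Answer: 4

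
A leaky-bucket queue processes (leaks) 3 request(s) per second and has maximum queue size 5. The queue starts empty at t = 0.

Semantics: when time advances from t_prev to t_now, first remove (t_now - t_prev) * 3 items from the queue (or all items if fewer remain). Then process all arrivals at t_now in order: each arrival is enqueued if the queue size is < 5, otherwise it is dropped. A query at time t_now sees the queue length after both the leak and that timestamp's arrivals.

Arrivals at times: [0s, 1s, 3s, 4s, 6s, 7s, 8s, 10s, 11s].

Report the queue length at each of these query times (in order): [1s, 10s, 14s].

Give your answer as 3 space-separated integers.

Answer: 1 1 0

Derivation:
Queue lengths at query times:
  query t=1s: backlog = 1
  query t=10s: backlog = 1
  query t=14s: backlog = 0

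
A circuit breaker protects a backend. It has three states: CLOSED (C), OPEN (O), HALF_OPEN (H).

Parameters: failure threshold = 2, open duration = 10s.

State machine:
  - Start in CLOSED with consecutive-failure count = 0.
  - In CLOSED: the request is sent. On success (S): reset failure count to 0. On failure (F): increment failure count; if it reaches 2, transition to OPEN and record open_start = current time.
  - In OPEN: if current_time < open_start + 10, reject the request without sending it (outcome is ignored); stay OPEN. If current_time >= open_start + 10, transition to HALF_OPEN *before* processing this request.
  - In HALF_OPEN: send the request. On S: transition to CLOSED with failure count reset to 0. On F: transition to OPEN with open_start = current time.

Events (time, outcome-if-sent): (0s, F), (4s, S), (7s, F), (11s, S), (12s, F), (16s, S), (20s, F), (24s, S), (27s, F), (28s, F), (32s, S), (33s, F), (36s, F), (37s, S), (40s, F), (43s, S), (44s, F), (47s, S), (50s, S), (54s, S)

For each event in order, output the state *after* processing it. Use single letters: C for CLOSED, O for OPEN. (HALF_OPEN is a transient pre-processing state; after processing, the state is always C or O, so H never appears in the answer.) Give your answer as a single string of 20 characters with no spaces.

State after each event:
  event#1 t=0s outcome=F: state=CLOSED
  event#2 t=4s outcome=S: state=CLOSED
  event#3 t=7s outcome=F: state=CLOSED
  event#4 t=11s outcome=S: state=CLOSED
  event#5 t=12s outcome=F: state=CLOSED
  event#6 t=16s outcome=S: state=CLOSED
  event#7 t=20s outcome=F: state=CLOSED
  event#8 t=24s outcome=S: state=CLOSED
  event#9 t=27s outcome=F: state=CLOSED
  event#10 t=28s outcome=F: state=OPEN
  event#11 t=32s outcome=S: state=OPEN
  event#12 t=33s outcome=F: state=OPEN
  event#13 t=36s outcome=F: state=OPEN
  event#14 t=37s outcome=S: state=OPEN
  event#15 t=40s outcome=F: state=OPEN
  event#16 t=43s outcome=S: state=OPEN
  event#17 t=44s outcome=F: state=OPEN
  event#18 t=47s outcome=S: state=OPEN
  event#19 t=50s outcome=S: state=CLOSED
  event#20 t=54s outcome=S: state=CLOSED

Answer: CCCCCCCCCOOOOOOOOOCC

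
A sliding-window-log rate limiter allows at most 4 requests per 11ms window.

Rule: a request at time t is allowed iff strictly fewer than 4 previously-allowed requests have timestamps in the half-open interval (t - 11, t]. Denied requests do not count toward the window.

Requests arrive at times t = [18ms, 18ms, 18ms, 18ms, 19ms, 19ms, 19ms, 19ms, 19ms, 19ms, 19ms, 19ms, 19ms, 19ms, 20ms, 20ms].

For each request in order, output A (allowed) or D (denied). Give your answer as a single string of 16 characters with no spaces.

Tracking allowed requests in the window:
  req#1 t=18ms: ALLOW
  req#2 t=18ms: ALLOW
  req#3 t=18ms: ALLOW
  req#4 t=18ms: ALLOW
  req#5 t=19ms: DENY
  req#6 t=19ms: DENY
  req#7 t=19ms: DENY
  req#8 t=19ms: DENY
  req#9 t=19ms: DENY
  req#10 t=19ms: DENY
  req#11 t=19ms: DENY
  req#12 t=19ms: DENY
  req#13 t=19ms: DENY
  req#14 t=19ms: DENY
  req#15 t=20ms: DENY
  req#16 t=20ms: DENY

Answer: AAAADDDDDDDDDDDD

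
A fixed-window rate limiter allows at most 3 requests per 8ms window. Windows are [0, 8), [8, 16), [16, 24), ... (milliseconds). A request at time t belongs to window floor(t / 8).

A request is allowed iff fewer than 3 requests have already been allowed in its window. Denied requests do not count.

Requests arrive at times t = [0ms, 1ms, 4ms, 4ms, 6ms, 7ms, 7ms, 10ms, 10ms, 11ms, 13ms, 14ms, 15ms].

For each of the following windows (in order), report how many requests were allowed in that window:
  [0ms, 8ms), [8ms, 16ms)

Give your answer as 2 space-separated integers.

Answer: 3 3

Derivation:
Processing requests:
  req#1 t=0ms (window 0): ALLOW
  req#2 t=1ms (window 0): ALLOW
  req#3 t=4ms (window 0): ALLOW
  req#4 t=4ms (window 0): DENY
  req#5 t=6ms (window 0): DENY
  req#6 t=7ms (window 0): DENY
  req#7 t=7ms (window 0): DENY
  req#8 t=10ms (window 1): ALLOW
  req#9 t=10ms (window 1): ALLOW
  req#10 t=11ms (window 1): ALLOW
  req#11 t=13ms (window 1): DENY
  req#12 t=14ms (window 1): DENY
  req#13 t=15ms (window 1): DENY

Allowed counts by window: 3 3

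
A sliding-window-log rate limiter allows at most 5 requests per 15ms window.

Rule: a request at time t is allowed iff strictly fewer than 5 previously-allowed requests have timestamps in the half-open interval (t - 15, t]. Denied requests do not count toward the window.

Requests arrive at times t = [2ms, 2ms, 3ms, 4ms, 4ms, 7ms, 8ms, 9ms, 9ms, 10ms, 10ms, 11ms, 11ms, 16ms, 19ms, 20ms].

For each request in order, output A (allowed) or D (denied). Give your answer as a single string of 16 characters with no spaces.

Tracking allowed requests in the window:
  req#1 t=2ms: ALLOW
  req#2 t=2ms: ALLOW
  req#3 t=3ms: ALLOW
  req#4 t=4ms: ALLOW
  req#5 t=4ms: ALLOW
  req#6 t=7ms: DENY
  req#7 t=8ms: DENY
  req#8 t=9ms: DENY
  req#9 t=9ms: DENY
  req#10 t=10ms: DENY
  req#11 t=10ms: DENY
  req#12 t=11ms: DENY
  req#13 t=11ms: DENY
  req#14 t=16ms: DENY
  req#15 t=19ms: ALLOW
  req#16 t=20ms: ALLOW

Answer: AAAAADDDDDDDDDAA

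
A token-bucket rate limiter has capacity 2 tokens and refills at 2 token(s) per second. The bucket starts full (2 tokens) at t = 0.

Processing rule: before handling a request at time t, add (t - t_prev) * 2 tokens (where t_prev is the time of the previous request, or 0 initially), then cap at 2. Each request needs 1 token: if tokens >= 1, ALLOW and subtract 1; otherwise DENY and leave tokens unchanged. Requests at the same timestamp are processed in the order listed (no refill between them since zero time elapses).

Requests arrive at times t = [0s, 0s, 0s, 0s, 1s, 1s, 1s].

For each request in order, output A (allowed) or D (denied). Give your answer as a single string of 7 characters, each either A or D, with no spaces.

Simulating step by step:
  req#1 t=0s: ALLOW
  req#2 t=0s: ALLOW
  req#3 t=0s: DENY
  req#4 t=0s: DENY
  req#5 t=1s: ALLOW
  req#6 t=1s: ALLOW
  req#7 t=1s: DENY

Answer: AADDAAD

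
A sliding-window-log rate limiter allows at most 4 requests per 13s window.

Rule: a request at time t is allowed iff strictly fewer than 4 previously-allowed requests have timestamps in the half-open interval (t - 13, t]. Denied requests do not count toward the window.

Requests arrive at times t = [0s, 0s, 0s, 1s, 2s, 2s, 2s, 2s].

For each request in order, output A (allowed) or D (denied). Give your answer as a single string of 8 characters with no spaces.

Tracking allowed requests in the window:
  req#1 t=0s: ALLOW
  req#2 t=0s: ALLOW
  req#3 t=0s: ALLOW
  req#4 t=1s: ALLOW
  req#5 t=2s: DENY
  req#6 t=2s: DENY
  req#7 t=2s: DENY
  req#8 t=2s: DENY

Answer: AAAADDDD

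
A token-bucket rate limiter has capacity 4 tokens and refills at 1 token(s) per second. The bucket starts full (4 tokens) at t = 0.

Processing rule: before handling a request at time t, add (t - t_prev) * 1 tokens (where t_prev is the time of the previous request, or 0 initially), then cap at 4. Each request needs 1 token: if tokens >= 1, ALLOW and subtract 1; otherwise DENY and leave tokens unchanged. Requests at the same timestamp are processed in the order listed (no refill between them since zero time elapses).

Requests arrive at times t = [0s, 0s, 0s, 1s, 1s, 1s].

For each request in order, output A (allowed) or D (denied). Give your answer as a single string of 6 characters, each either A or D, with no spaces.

Answer: AAAAAD

Derivation:
Simulating step by step:
  req#1 t=0s: ALLOW
  req#2 t=0s: ALLOW
  req#3 t=0s: ALLOW
  req#4 t=1s: ALLOW
  req#5 t=1s: ALLOW
  req#6 t=1s: DENY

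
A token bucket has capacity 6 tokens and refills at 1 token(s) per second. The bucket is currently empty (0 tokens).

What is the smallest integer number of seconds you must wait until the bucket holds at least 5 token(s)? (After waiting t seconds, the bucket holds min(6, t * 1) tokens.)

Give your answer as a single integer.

Need t * 1 >= 5, so t >= 5/1.
Smallest integer t = ceil(5/1) = 5.

Answer: 5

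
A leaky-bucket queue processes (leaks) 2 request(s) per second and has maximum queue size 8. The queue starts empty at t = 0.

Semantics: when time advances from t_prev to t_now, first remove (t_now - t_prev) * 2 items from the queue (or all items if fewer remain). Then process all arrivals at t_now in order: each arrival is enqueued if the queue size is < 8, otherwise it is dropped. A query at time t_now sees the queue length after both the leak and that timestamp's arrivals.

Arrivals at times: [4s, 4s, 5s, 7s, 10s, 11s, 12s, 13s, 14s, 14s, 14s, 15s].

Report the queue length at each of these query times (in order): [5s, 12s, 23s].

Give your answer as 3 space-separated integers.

Queue lengths at query times:
  query t=5s: backlog = 1
  query t=12s: backlog = 1
  query t=23s: backlog = 0

Answer: 1 1 0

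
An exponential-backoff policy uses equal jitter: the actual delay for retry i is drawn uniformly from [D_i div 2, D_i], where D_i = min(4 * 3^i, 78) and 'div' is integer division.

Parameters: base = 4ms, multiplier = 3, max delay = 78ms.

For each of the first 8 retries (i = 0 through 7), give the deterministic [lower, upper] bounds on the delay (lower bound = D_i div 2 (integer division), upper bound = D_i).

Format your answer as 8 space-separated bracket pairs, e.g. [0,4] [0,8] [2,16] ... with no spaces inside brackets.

Computing bounds per retry:
  i=0: D_i=min(4*3^0,78)=4, bounds=[2,4]
  i=1: D_i=min(4*3^1,78)=12, bounds=[6,12]
  i=2: D_i=min(4*3^2,78)=36, bounds=[18,36]
  i=3: D_i=min(4*3^3,78)=78, bounds=[39,78]
  i=4: D_i=min(4*3^4,78)=78, bounds=[39,78]
  i=5: D_i=min(4*3^5,78)=78, bounds=[39,78]
  i=6: D_i=min(4*3^6,78)=78, bounds=[39,78]
  i=7: D_i=min(4*3^7,78)=78, bounds=[39,78]

Answer: [2,4] [6,12] [18,36] [39,78] [39,78] [39,78] [39,78] [39,78]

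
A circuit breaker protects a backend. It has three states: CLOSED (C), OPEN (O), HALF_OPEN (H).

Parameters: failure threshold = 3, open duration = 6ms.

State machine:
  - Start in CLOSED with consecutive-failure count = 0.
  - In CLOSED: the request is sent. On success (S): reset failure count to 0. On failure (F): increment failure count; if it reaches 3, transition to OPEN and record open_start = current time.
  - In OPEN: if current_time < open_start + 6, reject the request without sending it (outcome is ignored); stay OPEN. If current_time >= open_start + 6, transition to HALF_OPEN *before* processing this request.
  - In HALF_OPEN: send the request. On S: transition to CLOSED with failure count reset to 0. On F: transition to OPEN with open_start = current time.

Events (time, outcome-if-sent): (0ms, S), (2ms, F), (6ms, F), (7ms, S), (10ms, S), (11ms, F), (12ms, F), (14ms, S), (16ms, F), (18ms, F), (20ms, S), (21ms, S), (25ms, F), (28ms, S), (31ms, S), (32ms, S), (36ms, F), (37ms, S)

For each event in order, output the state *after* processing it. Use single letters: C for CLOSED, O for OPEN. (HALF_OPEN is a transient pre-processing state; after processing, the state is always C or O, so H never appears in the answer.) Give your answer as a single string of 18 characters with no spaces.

Answer: CCCCCCCCCCCCCCCCCC

Derivation:
State after each event:
  event#1 t=0ms outcome=S: state=CLOSED
  event#2 t=2ms outcome=F: state=CLOSED
  event#3 t=6ms outcome=F: state=CLOSED
  event#4 t=7ms outcome=S: state=CLOSED
  event#5 t=10ms outcome=S: state=CLOSED
  event#6 t=11ms outcome=F: state=CLOSED
  event#7 t=12ms outcome=F: state=CLOSED
  event#8 t=14ms outcome=S: state=CLOSED
  event#9 t=16ms outcome=F: state=CLOSED
  event#10 t=18ms outcome=F: state=CLOSED
  event#11 t=20ms outcome=S: state=CLOSED
  event#12 t=21ms outcome=S: state=CLOSED
  event#13 t=25ms outcome=F: state=CLOSED
  event#14 t=28ms outcome=S: state=CLOSED
  event#15 t=31ms outcome=S: state=CLOSED
  event#16 t=32ms outcome=S: state=CLOSED
  event#17 t=36ms outcome=F: state=CLOSED
  event#18 t=37ms outcome=S: state=CLOSED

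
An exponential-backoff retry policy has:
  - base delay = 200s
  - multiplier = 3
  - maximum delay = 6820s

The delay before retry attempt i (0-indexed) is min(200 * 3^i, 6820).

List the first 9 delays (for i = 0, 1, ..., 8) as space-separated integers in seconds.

Answer: 200 600 1800 5400 6820 6820 6820 6820 6820

Derivation:
Computing each delay:
  i=0: min(200*3^0, 6820) = 200
  i=1: min(200*3^1, 6820) = 600
  i=2: min(200*3^2, 6820) = 1800
  i=3: min(200*3^3, 6820) = 5400
  i=4: min(200*3^4, 6820) = 6820
  i=5: min(200*3^5, 6820) = 6820
  i=6: min(200*3^6, 6820) = 6820
  i=7: min(200*3^7, 6820) = 6820
  i=8: min(200*3^8, 6820) = 6820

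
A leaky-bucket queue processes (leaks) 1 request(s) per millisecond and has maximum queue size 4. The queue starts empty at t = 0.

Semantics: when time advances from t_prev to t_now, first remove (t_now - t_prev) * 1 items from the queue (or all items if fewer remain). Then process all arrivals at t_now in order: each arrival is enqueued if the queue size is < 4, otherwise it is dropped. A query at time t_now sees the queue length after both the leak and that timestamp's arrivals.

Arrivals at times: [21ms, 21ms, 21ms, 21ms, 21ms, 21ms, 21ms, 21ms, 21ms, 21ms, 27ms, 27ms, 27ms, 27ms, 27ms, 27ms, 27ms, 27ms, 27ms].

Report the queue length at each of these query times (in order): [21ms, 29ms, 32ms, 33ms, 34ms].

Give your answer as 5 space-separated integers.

Answer: 4 2 0 0 0

Derivation:
Queue lengths at query times:
  query t=21ms: backlog = 4
  query t=29ms: backlog = 2
  query t=32ms: backlog = 0
  query t=33ms: backlog = 0
  query t=34ms: backlog = 0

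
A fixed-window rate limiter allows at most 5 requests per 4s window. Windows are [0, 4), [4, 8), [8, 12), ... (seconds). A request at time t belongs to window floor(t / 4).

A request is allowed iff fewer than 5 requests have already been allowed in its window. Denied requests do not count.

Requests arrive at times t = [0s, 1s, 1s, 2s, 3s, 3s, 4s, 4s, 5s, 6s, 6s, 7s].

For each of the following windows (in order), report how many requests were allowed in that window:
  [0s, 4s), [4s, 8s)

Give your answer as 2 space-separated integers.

Answer: 5 5

Derivation:
Processing requests:
  req#1 t=0s (window 0): ALLOW
  req#2 t=1s (window 0): ALLOW
  req#3 t=1s (window 0): ALLOW
  req#4 t=2s (window 0): ALLOW
  req#5 t=3s (window 0): ALLOW
  req#6 t=3s (window 0): DENY
  req#7 t=4s (window 1): ALLOW
  req#8 t=4s (window 1): ALLOW
  req#9 t=5s (window 1): ALLOW
  req#10 t=6s (window 1): ALLOW
  req#11 t=6s (window 1): ALLOW
  req#12 t=7s (window 1): DENY

Allowed counts by window: 5 5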